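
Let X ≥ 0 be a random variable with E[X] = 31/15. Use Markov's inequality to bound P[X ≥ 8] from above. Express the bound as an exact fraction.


μ = E[X] = 31/15, a = 8.
Markov: P[X ≥ 8] ≤ μ/a = (31/15)/8 = 31/120.
Numerically: ≈ 0.25833.
(Since a = 8 > μ = 2.06667, the bound 31/120 is < 1 and informative.)

P[X ≥ 8] ≤ 31/120 ≈ 0.25833.


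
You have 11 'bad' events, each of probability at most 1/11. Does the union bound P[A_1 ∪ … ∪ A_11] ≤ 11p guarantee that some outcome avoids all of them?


Union bound: P[∪_{i=1}^{11} A_i] ≤ Σ_i P[A_i] ≤ 11·p = 11·(1/11) = 1.
Numerically: 1 ≈ 1.000.
Is 1 < 1? NO.
Since the bound 1 is ≥ 1, the union bound is uninformative here; it does NOT by itself certify existence.

11·p = 1 ≈ 1.000; existence NOT certified by the union bound.


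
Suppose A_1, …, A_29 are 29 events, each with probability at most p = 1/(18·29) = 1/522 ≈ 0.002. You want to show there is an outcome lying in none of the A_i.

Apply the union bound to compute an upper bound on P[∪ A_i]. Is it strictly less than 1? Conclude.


Union bound: P[∪_{i=1}^{29} A_i] ≤ Σ_i P[A_i] ≤ 29·p = 29·(1/522) = 1/18.
Numerically: 1/18 ≈ 0.056.
Is 1/18 < 1? YES.
Since P[∪ A_i] ≤ 1/18 < 1, the complement has P[∩ A_i^c] ≥ 1 − 1/18 = 17/18 > 0, so some outcome avoids every A_i.

29·p = 1/18 ≈ 0.056; existence CERTIFIED by the union bound.


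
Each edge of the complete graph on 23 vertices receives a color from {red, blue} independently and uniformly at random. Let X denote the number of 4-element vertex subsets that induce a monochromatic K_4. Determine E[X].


Let X = Σ_S X_S over the C(23, 4) = 8855 subsets S of size 4, where X_S = 1 if the K_4 on S is monochromatic.
For a fixed S, the K_4 on S has C(4, 2) = 6 edges. P[all 6 edges red] = (1/2)^6, and likewise for blue, so P[monochromatic] = 2·(1/2)^6 = 2^{1 − 6} = 1/32.
Summing: E[X] = C(23, 4) · 2^{1 − 6} = 8855 · 1/32 = 8855/32.
Numerically: E[X] ≈ 276.71875.

E[X] = C(23,4)·2^(1−C(4,2)) = 8855/32 ≈ 276.71875.


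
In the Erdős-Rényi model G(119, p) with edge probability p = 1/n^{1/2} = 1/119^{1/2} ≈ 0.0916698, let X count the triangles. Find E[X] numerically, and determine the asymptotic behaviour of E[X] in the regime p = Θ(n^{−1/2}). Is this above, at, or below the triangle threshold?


Number of potential triangles: C(119, 3) = 273819.
Each occurs with probability p³ ≈ (0.0916698)³ ≈ 7.70334871e-04.
By linearity: E[X] = C(119, 3)·p³ ≈ 273819 · 7.70334871e-04 ≈ 210.932324.
Since α = 1/2 < 1, p = c/n^{1/2} ≫ 1/n is above the triangle threshold p ~ 1/n. Asymptotically E[X] ~ (c³/6)·n^{3(1−α)} = (1³/6)·n^{1.5} → ∞; triangles are abundant w.h.p.

E[X] ≈ 210.932324; in regime p = Θ(1/n^{1/2}) E[X] diverges (above the triangle threshold p ~ 1/n).


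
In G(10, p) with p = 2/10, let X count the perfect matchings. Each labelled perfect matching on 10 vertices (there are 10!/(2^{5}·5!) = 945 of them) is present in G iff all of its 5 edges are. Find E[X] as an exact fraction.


K_10 has 10!/(2^{5}·5!) = 945 labelled perfect matchings.
For each such perfect matching H, let X_H = 1 if all 5 edges of H are present in G. Then P[X_H = 1] = p^{5} = (1/5)^{5} = 1/3125.
By linearity: E[X] = Σ_H E[X_H] = 945 · p^{5} = 945 · 1/3125 = 189/625.
Numerically: E[X] ≈ 0.3024.

E[X] = 945 · (1/5)^{5} = 189/625 ≈ 0.3024.


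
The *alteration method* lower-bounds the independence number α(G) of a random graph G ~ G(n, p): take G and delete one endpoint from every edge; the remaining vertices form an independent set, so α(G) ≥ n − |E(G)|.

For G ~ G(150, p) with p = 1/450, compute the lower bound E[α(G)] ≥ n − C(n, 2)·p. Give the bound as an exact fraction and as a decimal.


E[|E(G)|] = C(150, 2)·p = 11175 · (1/450) = 149/6.
E[α(G)] ≥ n − E[|E(G)|] = 150 − 149/6 = 751/6.
Numerically: ≈ 125.1667.
(This is only a lower bound; the true E[α(G)] may be larger.)

E[α(G)] ≥ 751/6 ≈ 125.1667.


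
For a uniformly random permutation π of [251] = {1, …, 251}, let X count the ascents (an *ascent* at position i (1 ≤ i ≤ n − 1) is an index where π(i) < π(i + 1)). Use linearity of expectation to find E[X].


Write X = Σ X_I over i = 1, …, 250, with X_I the indicator of one ascent.
There are 250 indicators.
For each fixed i, the pair (π(i), π(i+1)) is a uniformly random ordered pair of distinct values from {1, …, 251}; by symmetry P[π(i) < π(i+1)] = 1/2.
By linearity: E[X] = 250 · (1/2) = (251 − 1) · (1/2) = 125 ≈ 125.000.

E[X] = 125 = 125.000.


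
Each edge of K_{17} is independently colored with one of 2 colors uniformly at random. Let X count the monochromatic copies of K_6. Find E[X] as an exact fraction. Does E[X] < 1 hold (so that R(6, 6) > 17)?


E[X] = C(17, 6) · 2^{1 − 15} = 12376 · 2^{−14} = 12376/16384.
As a reduced fraction: E[X] = 1547/2048 ≈ 0.7554.
Is E[X] < 1? YES.
Since E[X] < 1, there exists a 2-coloring of K_{17} with no monochromatic K_6; hence R(6, 6) > 17.

E[X] = 1547/2048 ≈ 0.7554; E[X] < 1, so R(6, 6) > 17.


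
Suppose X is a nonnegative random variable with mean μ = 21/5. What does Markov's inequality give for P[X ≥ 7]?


μ = E[X] = 21/5, a = 7.
Markov: P[X ≥ 7] ≤ μ/a = (21/5)/7 = 3/5.
Numerically: ≈ 0.600.
(Since a = 7 > μ = 4.200, the bound 3/5 is < 1 and informative.)

P[X ≥ 7] ≤ 3/5 ≈ 0.600.


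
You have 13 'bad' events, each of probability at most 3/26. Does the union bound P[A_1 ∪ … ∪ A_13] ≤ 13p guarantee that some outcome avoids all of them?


Union bound: P[∪_{i=1}^{13} A_i] ≤ Σ_i P[A_i] ≤ 13·p = 13·(3/26) = 3/2.
Numerically: 3/2 ≈ 1.500.
Is 3/2 < 1? NO.
Since the bound 3/2 is ≥ 1, the union bound is uninformative here; it does NOT by itself certify existence.

13·p = 3/2 ≈ 1.500; existence NOT certified by the union bound.


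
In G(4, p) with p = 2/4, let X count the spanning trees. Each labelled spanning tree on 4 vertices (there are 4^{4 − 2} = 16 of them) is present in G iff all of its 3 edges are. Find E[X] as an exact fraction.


K_4 has 4^{4 − 2} = 16 labelled spanning trees.
For each such spanning tree H, let X_H = 1 if all 3 edges of H are present in G. Then P[X_H = 1] = p^{3} = (1/2)^{3} = 1/8.
Summing the indicators: E[X] = Σ_H E[X_H] = 16 · p^{3} = 16 · 1/8 = 2.
Numerically: E[X] ≈ 2.

E[X] = 16 · (1/2)^{3} = 2 ≈ 2.


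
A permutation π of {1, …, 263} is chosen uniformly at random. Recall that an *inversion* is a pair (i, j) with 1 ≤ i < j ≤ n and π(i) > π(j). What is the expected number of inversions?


Write X = Σ X_I over the C(263, 2) = 34453 pairs i < j, with X_I the indicator of one inversion.
There are 34453 indicators.
For each fixed pair i < j, the values π(i) and π(j) are two distinct elements of {1, …, 263} in uniformly random order; by symmetry P[π(i) > π(j)] = 1/2.
By linearity: E[X] = 34453 · (1/2) = C(263, 2) · (1/2) = 34453/2 = 34453/2 ≈ 17226.50000.

E[X] = 34453/2 = 17226.50000.


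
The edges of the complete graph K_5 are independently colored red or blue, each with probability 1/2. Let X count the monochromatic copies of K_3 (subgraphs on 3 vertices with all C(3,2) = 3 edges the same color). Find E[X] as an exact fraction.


Let X = Σ_S X_S over the C(5, 3) = 10 subsets S of size 3, where X_S = 1 if the K_3 on S is monochromatic.
For a fixed S, the K_3 on S has C(3, 2) = 3 edges. P[all 3 edges red] = (1/2)^3, and likewise for blue, so P[monochromatic] = 2·(1/2)^3 = 2^{1 − 3} = 1/4.
By linearity of expectation: E[X] = C(5, 3) · 2^{1 − 3} = 10 · 1/4 = 5/2.
Numerically: E[X] ≈ 2.50000.

E[X] = C(5,3)·2^(1−C(3,2)) = 5/2 ≈ 2.50000.


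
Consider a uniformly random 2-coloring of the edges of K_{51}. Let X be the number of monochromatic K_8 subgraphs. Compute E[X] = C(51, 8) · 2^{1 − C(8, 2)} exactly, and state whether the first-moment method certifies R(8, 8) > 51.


E[X] = C(51, 8) · 2^{1 − 28} = 636763050 · 2^{−27} = 636763050/134217728.
As a reduced fraction: E[X] = 318381525/67108864 ≈ 4.74425.
Is E[X] < 1? NO.
Since E[X] ≥ 1, the first-moment bound is inconclusive at n = 51; it does NOT by itself certify R(8, 8) > 51.

E[X] = 318381525/67108864 ≈ 4.74425; E[X] ≥ 1; first-moment method inconclusive here.


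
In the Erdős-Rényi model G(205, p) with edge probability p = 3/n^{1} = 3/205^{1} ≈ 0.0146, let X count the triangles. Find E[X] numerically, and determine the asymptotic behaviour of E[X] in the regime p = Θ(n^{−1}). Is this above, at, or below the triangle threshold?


Number of potential triangles: C(205, 3) = 1414910.
Each occurs with probability p³ ≈ (0.0146)³ ≈ 3.13402e-06.
By linearity: E[X] = C(205, 3)·p³ ≈ 1414910 · 3.13402e-06 ≈ 4.434.
Here α = 1, so p = 3/n is exactly at the triangle threshold p ~ 1/n. Asymptotically E[X] → c³/6 = 3³/6 = 9/2 ≈ 4.500, a bounded constant. In this regime the triangle count is asymptotically Poisson(c³/6).

E[X] ≈ 4.434; in regime p = Θ(1/n^{1}) E[X] stays bounded (at the triangle threshold p ~ 1/n).


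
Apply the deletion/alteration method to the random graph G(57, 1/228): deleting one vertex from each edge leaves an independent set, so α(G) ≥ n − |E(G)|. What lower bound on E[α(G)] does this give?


E[|E(G)|] = C(57, 2)·p = 1596 · (1/228) = 7.
E[α(G)] ≥ n − E[|E(G)|] = 57 − 7 = 50.
Numerically: ≈ 50.000000.
(This is only a lower bound; the true E[α(G)] may be larger.)

E[α(G)] ≥ 50 ≈ 50.000000.


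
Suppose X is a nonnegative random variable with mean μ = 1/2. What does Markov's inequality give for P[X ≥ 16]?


μ = E[X] = 1/2, a = 16.
Markov: P[X ≥ 16] ≤ μ/a = (1/2)/16 = 1/32.
Numerically: ≈ 0.031.
(Since a = 16 > μ = 0.500, the bound 1/32 is < 1 and informative.)

P[X ≥ 16] ≤ 1/32 ≈ 0.031.


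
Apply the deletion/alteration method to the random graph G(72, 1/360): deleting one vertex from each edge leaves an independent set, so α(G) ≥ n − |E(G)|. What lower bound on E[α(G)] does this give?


E[|E(G)|] = C(72, 2)·p = 2556 · (1/360) = 71/10.
E[α(G)] ≥ n − E[|E(G)|] = 72 − 71/10 = 649/10.
Numerically: ≈ 64.90000.
(This is only a lower bound; the true E[α(G)] may be larger.)

E[α(G)] ≥ 649/10 ≈ 64.90000.


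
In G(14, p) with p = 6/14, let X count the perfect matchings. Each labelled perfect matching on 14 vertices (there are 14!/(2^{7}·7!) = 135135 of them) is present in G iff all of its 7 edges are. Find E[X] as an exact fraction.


K_14 has 14!/(2^{7}·7!) = 135135 labelled perfect matchings.
For each such perfect matching H, let X_H = 1 if all 7 edges of H are present in G. Then P[X_H = 1] = p^{7} = (3/7)^{7} = 2187/823543.
By linearity of expectation: E[X] = Σ_H E[X_H] = 135135 · p^{7} = 135135 · 2187/823543 = 42220035/117649.
Numerically: E[X] ≈ 358.86.

E[X] = 135135 · (3/7)^{7} = 42220035/117649 ≈ 358.86.


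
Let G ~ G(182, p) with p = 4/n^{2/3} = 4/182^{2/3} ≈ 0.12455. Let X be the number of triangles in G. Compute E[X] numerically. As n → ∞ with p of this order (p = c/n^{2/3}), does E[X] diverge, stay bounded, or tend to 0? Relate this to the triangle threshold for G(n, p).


Number of potential triangles: C(182, 3) = 988260.
Each occurs with probability p³ ≈ (0.12455)³ ≈ 1.9321338e-03.
By linearity: E[X] = C(182, 3)·p³ ≈ 988260 · 1.9321338e-03 ≈ 1909.45055.
Since α = 2/3 < 1, p = c/n^{2/3} ≫ 1/n is above the triangle threshold p ~ 1/n. Asymptotically E[X] ~ (c³/6)·n^{3(1−α)} = (4³/6)·n^{1} → ∞; triangles are abundant w.h.p.

E[X] ≈ 1909.45055; in regime p = Θ(1/n^{2/3}) E[X] diverges (above the triangle threshold p ~ 1/n).


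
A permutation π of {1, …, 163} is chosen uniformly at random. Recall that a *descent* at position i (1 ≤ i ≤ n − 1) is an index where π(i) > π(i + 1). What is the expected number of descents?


Write X = Σ X_I over i = 1, …, 162, with X_I the indicator of one descent.
There are 162 indicators.
For each fixed i, the pair (π(i), π(i+1)) is a uniformly random ordered pair of distinct values from {1, …, 163}; by symmetry P[π(i) > π(i+1)] = 1/2.
By linearity: E[X] = 162 · (1/2) = (163 − 1) · (1/2) = 81 ≈ 81.000000.

E[X] = 81 = 81.000000.


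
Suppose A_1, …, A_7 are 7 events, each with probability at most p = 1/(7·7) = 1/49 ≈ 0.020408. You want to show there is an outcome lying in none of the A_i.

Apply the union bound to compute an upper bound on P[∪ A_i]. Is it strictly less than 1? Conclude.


Union bound: P[∪_{i=1}^{7} A_i] ≤ Σ_i P[A_i] ≤ 7·p = 7·(1/49) = 1/7.
Numerically: 1/7 ≈ 0.142857.
Is 1/7 < 1? YES.
Since P[∪ A_i] ≤ 1/7 < 1, the complement has P[∩ A_i^c] ≥ 1 − 1/7 = 6/7 > 0, so some outcome avoids every A_i.

7·p = 1/7 ≈ 0.142857; existence CERTIFIED by the union bound.


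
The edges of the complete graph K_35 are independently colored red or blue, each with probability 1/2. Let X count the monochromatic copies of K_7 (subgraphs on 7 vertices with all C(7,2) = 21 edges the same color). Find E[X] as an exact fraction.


Let X = Σ_S X_S over the C(35, 7) = 6724520 subsets S of size 7, where X_S = 1 if the K_7 on S is monochromatic.
For a fixed S, the K_7 on S has C(7, 2) = 21 edges. P[all 21 edges red] = (1/2)^21, and likewise for blue, so P[monochromatic] = 2·(1/2)^21 = 2^{1 − 21} = 1/1048576.
By linearity of expectation: E[X] = C(35, 7) · 2^{1 − 21} = 6724520 · 1/1048576 = 840565/131072.
Numerically: E[X] ≈ 6.4130.

E[X] = C(35,7)·2^(1−C(7,2)) = 840565/131072 ≈ 6.4130.


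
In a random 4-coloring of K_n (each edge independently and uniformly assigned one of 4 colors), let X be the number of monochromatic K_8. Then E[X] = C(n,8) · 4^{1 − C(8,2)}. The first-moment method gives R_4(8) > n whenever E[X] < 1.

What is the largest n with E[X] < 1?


We need C(n, 8) · 4^{1 − 28} < 1, i.e. C(n, 8) < 4^{28 − 1} = 18014398509481984.
Check values of n near the boundary:
  n = 402: C(402, 8) = 15770615726749950; 15770615726749950 < 18014398509481984? YES
  n = 403: C(403, 8) = 16090020602228430; 16090020602228430 < 18014398509481984? YES
  n = 404: C(404, 8) = 16415071523485570; 16415071523485570 < 18014398509481984? YES
  n = 405: C(405, 8) = 16745853821188050; 16745853821188050 < 18014398509481984? YES
  n = 406: C(406, 8) = 17082453897995850; 17082453897995850 < 18014398509481984? YES
  n = 407: C(407, 8) = 17424959239309050; 17424959239309050 < 18014398509481984? YES
  n = 408: C(408, 8) = 17773458424095231; 17773458424095231 < 18014398509481984? YES
  n = 409: C(409, 8) = 18128041135797879; 18128041135797879 < 18014398509481984? NO
  n = 410: C(410, 8) = 18488798173326195; 18488798173326195 < 18014398509481984? NO
  n = 411: C(411, 8) = 18855821462126715; 18855821462126715 < 18014398509481984? NO
The largest n with C(n, 8) < 18014398509481984 is n = 408 (where E[X] = 17773458424095231/18014398509481984 ≈ 0.987). Hence R_4(8) > 408, i.e. R_4(8) ≥ 409.

Largest n = 408; hence R_4(8) > 408.


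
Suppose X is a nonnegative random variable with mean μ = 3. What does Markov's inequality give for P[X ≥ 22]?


μ = E[X] = 3, a = 22.
Markov: P[X ≥ 22] ≤ μ/a = (3)/22 = 3/22.
Numerically: ≈ 0.136364.
(Since a = 22 > μ = 3.000000, the bound 3/22 is < 1 and informative.)

P[X ≥ 22] ≤ 3/22 ≈ 0.136364.


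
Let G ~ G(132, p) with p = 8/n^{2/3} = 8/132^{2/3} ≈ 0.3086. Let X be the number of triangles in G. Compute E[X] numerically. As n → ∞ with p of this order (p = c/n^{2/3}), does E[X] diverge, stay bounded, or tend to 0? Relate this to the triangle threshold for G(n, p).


Number of potential triangles: C(132, 3) = 374660.
Each occurs with probability p³ ≈ (0.3086)³ ≈ 2.938476e-02.
By linearity: E[X] = C(132, 3)·p³ ≈ 374660 · 2.938476e-02 ≈ 11009.2929.
Since α = 2/3 < 1, p = c/n^{2/3} ≫ 1/n is above the triangle threshold p ~ 1/n. Asymptotically E[X] ~ (c³/6)·n^{3(1−α)} = (8³/6)·n^{1} → ∞; triangles are abundant w.h.p.

E[X] ≈ 11009.2929; in regime p = Θ(1/n^{2/3}) E[X] diverges (above the triangle threshold p ~ 1/n).


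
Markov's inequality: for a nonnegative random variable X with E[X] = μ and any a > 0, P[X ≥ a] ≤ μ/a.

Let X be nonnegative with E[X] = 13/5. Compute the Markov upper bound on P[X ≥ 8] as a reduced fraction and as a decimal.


μ = E[X] = 13/5, a = 8.
Markov: P[X ≥ 8] ≤ μ/a = (13/5)/8 = 13/40.
Numerically: ≈ 0.325.
(Since a = 8 > μ = 2.600, the bound 13/40 is < 1 and informative.)

P[X ≥ 8] ≤ 13/40 ≈ 0.325.


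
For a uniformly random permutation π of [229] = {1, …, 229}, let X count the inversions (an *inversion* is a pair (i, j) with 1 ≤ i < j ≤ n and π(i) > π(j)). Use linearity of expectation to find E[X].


Write X = Σ X_I over the C(229, 2) = 26106 pairs i < j, with X_I the indicator of one inversion.
There are 26106 indicators.
For each fixed pair i < j, the values π(i) and π(j) are two distinct elements of {1, …, 229} in uniformly random order; by symmetry P[π(i) > π(j)] = 1/2.
By linearity: E[X] = 26106 · (1/2) = C(229, 2) · (1/2) = 26106/2 = 13053 ≈ 13053.000.

E[X] = 13053 = 13053.000.


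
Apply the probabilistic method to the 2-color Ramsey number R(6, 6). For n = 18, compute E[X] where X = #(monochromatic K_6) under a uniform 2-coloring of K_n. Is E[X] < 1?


E[X] = C(18, 6) · 2^{1 − 15} = 18564 · 2^{−14} = 18564/16384.
As a reduced fraction: E[X] = 4641/4096 ≈ 1.1330566.
Is E[X] < 1? NO.
Since E[X] ≥ 1, the first-moment bound is inconclusive at n = 18; it does NOT by itself certify R(6, 6) > 18.

E[X] = 4641/4096 ≈ 1.1330566; E[X] ≥ 1; first-moment method inconclusive here.


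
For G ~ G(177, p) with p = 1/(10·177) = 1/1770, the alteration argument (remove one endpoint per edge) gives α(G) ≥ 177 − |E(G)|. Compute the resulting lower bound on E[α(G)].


E[|E(G)|] = C(177, 2)·p = 15576 · (1/1770) = 44/5.
E[α(G)] ≥ n − E[|E(G)|] = 177 − 44/5 = 841/5.
Numerically: ≈ 168.200.
(This is only a lower bound; the true E[α(G)] may be larger.)

E[α(G)] ≥ 841/5 ≈ 168.200.


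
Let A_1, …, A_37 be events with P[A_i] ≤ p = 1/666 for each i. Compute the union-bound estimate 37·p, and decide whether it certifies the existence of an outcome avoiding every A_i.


Union bound: P[∪_{i=1}^{37} A_i] ≤ Σ_i P[A_i] ≤ 37·p = 37·(1/666) = 1/18.
Numerically: 1/18 ≈ 0.055556.
Is 1/18 < 1? YES.
Since P[∪ A_i] ≤ 1/18 < 1, the complement has P[∩ A_i^c] ≥ 1 − 1/18 = 17/18 > 0, so some outcome avoids every A_i.

37·p = 1/18 ≈ 0.055556; existence CERTIFIED by the union bound.


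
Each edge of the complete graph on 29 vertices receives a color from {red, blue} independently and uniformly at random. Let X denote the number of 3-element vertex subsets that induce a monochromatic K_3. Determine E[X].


Let X = Σ_S X_S over the C(29, 3) = 3654 subsets S of size 3, where X_S = 1 if the K_3 on S is monochromatic.
For a fixed S, the K_3 on S has C(3, 2) = 3 edges. P[all 3 edges red] = (1/2)^3, and likewise for blue, so P[monochromatic] = 2·(1/2)^3 = 2^{1 − 3} = 1/4.
By linearity: E[X] = C(29, 3) · 2^{1 − 3} = 3654 · 1/4 = 1827/2.
Numerically: E[X] ≈ 913.500.

E[X] = C(29,3)·2^(1−C(3,2)) = 1827/2 ≈ 913.500.


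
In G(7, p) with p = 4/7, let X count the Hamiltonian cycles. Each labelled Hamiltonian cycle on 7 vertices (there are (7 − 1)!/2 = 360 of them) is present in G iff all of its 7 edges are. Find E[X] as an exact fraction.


K_7 has (7 − 1)!/2 = 360 labelled Hamiltonian cycles.
For each such Hamiltonian cycle H, let X_H = 1 if all 7 edges of H are present in G. Then P[X_H = 1] = p^{7} = (4/7)^{7} = 16384/823543.
Summing the indicators: E[X] = Σ_H E[X_H] = 360 · p^{7} = 360 · 16384/823543 = 5898240/823543.
Numerically: E[X] ≈ 7.16203.

E[X] = 360 · (4/7)^{7} = 5898240/823543 ≈ 7.16203.


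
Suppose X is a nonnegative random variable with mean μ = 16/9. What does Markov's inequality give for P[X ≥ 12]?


μ = E[X] = 16/9, a = 12.
Markov: P[X ≥ 12] ≤ μ/a = (16/9)/12 = 4/27.
Numerically: ≈ 0.14815.
(Since a = 12 > μ = 1.77778, the bound 4/27 is < 1 and informative.)

P[X ≥ 12] ≤ 4/27 ≈ 0.14815.


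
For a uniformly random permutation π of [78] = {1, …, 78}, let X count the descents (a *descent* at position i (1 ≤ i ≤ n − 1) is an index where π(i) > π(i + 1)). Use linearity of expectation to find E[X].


Write X = Σ X_I over i = 1, …, 77, with X_I the indicator of one descent.
There are 77 indicators.
For each fixed i, the pair (π(i), π(i+1)) is a uniformly random ordered pair of distinct values from {1, …, 78}; by symmetry P[π(i) > π(i+1)] = 1/2.
By linearity: E[X] = 77 · (1/2) = (78 − 1) · (1/2) = 77/2 ≈ 38.500.

E[X] = 77/2 = 38.500.


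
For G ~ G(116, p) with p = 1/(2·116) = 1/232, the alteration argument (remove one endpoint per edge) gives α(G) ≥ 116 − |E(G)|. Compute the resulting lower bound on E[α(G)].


E[|E(G)|] = C(116, 2)·p = 6670 · (1/232) = 115/4.
E[α(G)] ≥ n − E[|E(G)|] = 116 − 115/4 = 349/4.
Numerically: ≈ 87.250.
(This is only a lower bound; the true E[α(G)] may be larger.)

E[α(G)] ≥ 349/4 ≈ 87.250.


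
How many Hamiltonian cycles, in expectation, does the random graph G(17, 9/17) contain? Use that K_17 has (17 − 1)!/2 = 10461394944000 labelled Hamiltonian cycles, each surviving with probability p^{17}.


K_17 has (17 − 1)!/2 = 10461394944000 labelled Hamiltonian cycles.
For each such Hamiltonian cycle H, let X_H = 1 if all 17 edges of H are present in G. Then P[X_H = 1] = p^{17} = (9/17)^{17} = 16677181699666569/827240261886336764177.
By linearity: E[X] = Σ_H E[X_H] = 10461394944000 · p^{17} = 10461394944000 · 16677181699666569/827240261886336764177 = 174466584313061171422427136000/827240261886336764177.
Numerically: E[X] ≈ 2.109e+08.

E[X] = 10461394944000 · (9/17)^{17} = 174466584313061171422427136000/827240261886336764177 ≈ 2.109e+08.


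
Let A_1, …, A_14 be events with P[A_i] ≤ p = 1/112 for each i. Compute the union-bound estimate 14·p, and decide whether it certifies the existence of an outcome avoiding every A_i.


Union bound: P[∪_{i=1}^{14} A_i] ≤ Σ_i P[A_i] ≤ 14·p = 14·(1/112) = 1/8.
Numerically: 1/8 ≈ 0.12500.
Is 1/8 < 1? YES.
Since P[∪ A_i] ≤ 1/8 < 1, the complement has P[∩ A_i^c] ≥ 1 − 1/8 = 7/8 > 0, so some outcome avoids every A_i.

14·p = 1/8 ≈ 0.12500; existence CERTIFIED by the union bound.


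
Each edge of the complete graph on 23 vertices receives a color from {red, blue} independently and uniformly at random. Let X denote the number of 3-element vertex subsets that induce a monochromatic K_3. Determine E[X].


Let X = Σ_S X_S over the C(23, 3) = 1771 subsets S of size 3, where X_S = 1 if the K_3 on S is monochromatic.
For a fixed S, the K_3 on S has C(3, 2) = 3 edges. P[all 3 edges red] = (1/2)^3, and likewise for blue, so P[monochromatic] = 2·(1/2)^3 = 2^{1 − 3} = 1/4.
By linearity of expectation: E[X] = C(23, 3) · 2^{1 − 3} = 1771 · 1/4 = 1771/4.
Numerically: E[X] ≈ 442.7500.

E[X] = C(23,3)·2^(1−C(3,2)) = 1771/4 ≈ 442.7500.


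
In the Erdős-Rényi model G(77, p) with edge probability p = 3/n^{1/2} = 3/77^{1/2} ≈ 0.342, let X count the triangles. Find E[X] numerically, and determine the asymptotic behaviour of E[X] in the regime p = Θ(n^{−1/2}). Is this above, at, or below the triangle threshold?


Number of potential triangles: C(77, 3) = 73150.
Each occurs with probability p³ ≈ (0.342)³ ≈ 3.99602e-02.
By linearity: E[X] = C(77, 3)·p³ ≈ 73150 · 3.99602e-02 ≈ 2923.089.
Since α = 1/2 < 1, p = c/n^{1/2} ≫ 1/n is above the triangle threshold p ~ 1/n. Asymptotically E[X] ~ (c³/6)·n^{3(1−α)} = (3³/6)·n^{1.5} → ∞; triangles are abundant w.h.p.

E[X] ≈ 2923.089; in regime p = Θ(1/n^{1/2}) E[X] diverges (above the triangle threshold p ~ 1/n).


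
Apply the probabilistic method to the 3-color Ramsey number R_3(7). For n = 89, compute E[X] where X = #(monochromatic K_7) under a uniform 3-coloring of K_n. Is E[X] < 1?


E[X] = C(89, 7) · 3^{1 − 21} = 6890268572 · 3^{−20} = 6890268572/3486784401.
As a reduced fraction: E[X] = 6890268572/3486784401 ≈ 1.9761.
Is E[X] < 1? NO.
Since E[X] ≥ 1, the first-moment bound is inconclusive at n = 89; it does NOT by itself certify R_3(7) > 89.

E[X] = 6890268572/3486784401 ≈ 1.9761; E[X] ≥ 1; first-moment method inconclusive here.


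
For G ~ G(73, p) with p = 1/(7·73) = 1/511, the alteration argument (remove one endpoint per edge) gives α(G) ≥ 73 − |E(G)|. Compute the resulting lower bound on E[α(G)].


E[|E(G)|] = C(73, 2)·p = 2628 · (1/511) = 36/7.
E[α(G)] ≥ n − E[|E(G)|] = 73 − 36/7 = 475/7.
Numerically: ≈ 67.857.
(This is only a lower bound; the true E[α(G)] may be larger.)

E[α(G)] ≥ 475/7 ≈ 67.857.


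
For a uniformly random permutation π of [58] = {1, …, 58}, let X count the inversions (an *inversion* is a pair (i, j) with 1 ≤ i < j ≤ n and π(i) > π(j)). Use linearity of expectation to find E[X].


Write X = Σ X_I over the C(58, 2) = 1653 pairs i < j, with X_I the indicator of one inversion.
There are 1653 indicators.
For each fixed pair i < j, the values π(i) and π(j) are two distinct elements of {1, …, 58} in uniformly random order; by symmetry P[π(i) > π(j)] = 1/2.
By linearity: E[X] = 1653 · (1/2) = C(58, 2) · (1/2) = 1653/2 = 1653/2 ≈ 826.5000.

E[X] = 1653/2 = 826.5000.


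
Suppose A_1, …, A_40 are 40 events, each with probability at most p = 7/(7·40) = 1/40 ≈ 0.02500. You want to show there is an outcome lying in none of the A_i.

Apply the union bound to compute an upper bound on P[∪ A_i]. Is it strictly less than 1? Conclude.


Union bound: P[∪_{i=1}^{40} A_i] ≤ Σ_i P[A_i] ≤ 40·p = 40·(1/40) = 1.
Numerically: 1 ≈ 1.00000.
Is 1 < 1? NO.
Since the bound 1 is ≥ 1, the union bound is uninformative here; it does NOT by itself certify existence.

40·p = 1 ≈ 1.00000; existence NOT certified by the union bound.


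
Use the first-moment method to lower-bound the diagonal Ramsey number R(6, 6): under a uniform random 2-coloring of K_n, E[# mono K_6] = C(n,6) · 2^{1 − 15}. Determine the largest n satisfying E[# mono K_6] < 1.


We need C(n, 6) · 2^{1 − 15} < 1, i.e. C(n, 6) < 2^{15 − 1} = 16384.
Check values of n near the boundary:
  n = 16: C(16, 6) = 8008; 8008 < 16384? YES
  n = 17: C(17, 6) = 12376; 12376 < 16384? YES
  n = 18: C(18, 6) = 18564; 18564 < 16384? NO
  n = 19: C(19, 6) = 27132; 27132 < 16384? NO
The largest n with C(n, 6) < 16384 is n = 17 (where E[X] = 1547/2048 ≈ 0.755371). Hence R(6, 6) > 17, i.e. R(6, 6) ≥ 18.

Largest n = 17; hence R(6, 6) > 17.


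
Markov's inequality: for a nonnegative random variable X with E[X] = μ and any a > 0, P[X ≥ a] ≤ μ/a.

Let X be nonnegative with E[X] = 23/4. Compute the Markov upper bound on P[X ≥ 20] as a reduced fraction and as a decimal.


μ = E[X] = 23/4, a = 20.
Markov: P[X ≥ 20] ≤ μ/a = (23/4)/20 = 23/80.
Numerically: ≈ 0.287.
(Since a = 20 > μ = 5.750, the bound 23/80 is < 1 and informative.)

P[X ≥ 20] ≤ 23/80 ≈ 0.287.


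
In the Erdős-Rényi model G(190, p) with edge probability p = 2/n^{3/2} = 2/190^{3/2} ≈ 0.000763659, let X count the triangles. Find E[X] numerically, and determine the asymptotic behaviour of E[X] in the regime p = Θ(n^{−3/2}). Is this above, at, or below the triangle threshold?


Number of potential triangles: C(190, 3) = 1125180.
Each occurs with probability p³ ≈ (0.000763659)³ ≈ 4.45347258e-10.
By linearity: E[X] = C(190, 3)·p³ ≈ 1125180 · 4.45347258e-10 ≈ 0.000501.
Since α = 3/2 > 1, p = c/n^{3/2} = o(1/n) is below the triangle threshold p ~ 1/n. Asymptotically E[X] ~ (c³/6)·n^{3(1−α)} = (2³/6)·n^{-1.5} → 0, so by Markov's inequality G has no triangles w.h.p.

E[X] ≈ 0.000501; in regime p = Θ(1/n^{3/2}) E[X] tends to 0 (below the triangle threshold p ~ 1/n).


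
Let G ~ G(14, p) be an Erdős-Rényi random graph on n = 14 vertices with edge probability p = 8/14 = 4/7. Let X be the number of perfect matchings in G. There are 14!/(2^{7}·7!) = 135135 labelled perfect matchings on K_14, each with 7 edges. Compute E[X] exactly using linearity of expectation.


K_14 has 14!/(2^{7}·7!) = 135135 labelled perfect matchings.
For each such perfect matching H, let X_H = 1 if all 7 edges of H are present in G. Then P[X_H = 1] = p^{7} = (4/7)^{7} = 16384/823543.
Summing the indicators: E[X] = Σ_H E[X_H] = 135135 · p^{7} = 135135 · 16384/823543 = 316293120/117649.
Numerically: E[X] ≈ 2688.

E[X] = 135135 · (4/7)^{7} = 316293120/117649 ≈ 2688.


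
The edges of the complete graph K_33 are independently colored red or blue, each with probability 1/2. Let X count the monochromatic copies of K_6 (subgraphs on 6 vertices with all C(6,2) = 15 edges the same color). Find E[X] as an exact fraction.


Let X = Σ_S X_S over the C(33, 6) = 1107568 subsets S of size 6, where X_S = 1 if the K_6 on S is monochromatic.
For a fixed S, the K_6 on S has C(6, 2) = 15 edges. P[all 15 edges red] = (1/2)^15, and likewise for blue, so P[monochromatic] = 2·(1/2)^15 = 2^{1 − 15} = 1/16384.
By linearity of expectation: E[X] = C(33, 6) · 2^{1 − 15} = 1107568 · 1/16384 = 69223/1024.
Numerically: E[X] ≈ 67.60059.

E[X] = C(33,6)·2^(1−C(6,2)) = 69223/1024 ≈ 67.60059.


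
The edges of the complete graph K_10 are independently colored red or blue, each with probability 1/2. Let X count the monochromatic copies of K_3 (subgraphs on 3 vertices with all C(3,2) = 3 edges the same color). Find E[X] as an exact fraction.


Let X = Σ_S X_S over the C(10, 3) = 120 subsets S of size 3, where X_S = 1 if the K_3 on S is monochromatic.
For a fixed S, the K_3 on S has C(3, 2) = 3 edges. P[all 3 edges red] = (1/2)^3, and likewise for blue, so P[monochromatic] = 2·(1/2)^3 = 2^{1 − 3} = 1/4.
By linearity of expectation: E[X] = C(10, 3) · 2^{1 − 3} = 120 · 1/4 = 30.
Numerically: E[X] ≈ 30.000.

E[X] = C(10,3)·2^(1−C(3,2)) = 30 ≈ 30.000.


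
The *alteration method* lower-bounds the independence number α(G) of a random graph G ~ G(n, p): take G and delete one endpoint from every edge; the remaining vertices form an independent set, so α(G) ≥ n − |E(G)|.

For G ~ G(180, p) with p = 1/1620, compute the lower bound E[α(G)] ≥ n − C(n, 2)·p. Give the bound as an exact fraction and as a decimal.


E[|E(G)|] = C(180, 2)·p = 16110 · (1/1620) = 179/18.
E[α(G)] ≥ n − E[|E(G)|] = 180 − 179/18 = 3061/18.
Numerically: ≈ 170.0556.
(This is only a lower bound; the true E[α(G)] may be larger.)

E[α(G)] ≥ 3061/18 ≈ 170.0556.


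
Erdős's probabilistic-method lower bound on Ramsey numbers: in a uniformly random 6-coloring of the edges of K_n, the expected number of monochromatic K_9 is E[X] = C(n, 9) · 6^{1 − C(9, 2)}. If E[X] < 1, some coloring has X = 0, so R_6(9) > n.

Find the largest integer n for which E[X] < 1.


We need C(n, 9) · 6^{1 − 36} < 1, i.e. C(n, 9) < 6^{36 − 1} = 1719070799748422591028658176.
Check values of n near the boundary:
  n = 4406: C(4406, 9) = 1710356485221788389505285700; 1710356485221788389505285700 < 1719070799748422591028658176? YES
  n = 4407: C(4407, 9) = 1713856532599459170657070050; 1713856532599459170657070050 < 1719070799748422591028658176? YES
  n = 4408: C(4408, 9) = 1717362945146264156457459600; 1717362945146264156457459600 < 1719070799748422591028658176? YES
  n = 4409: C(4409, 9) = 1720875732988608787686577131; 1720875732988608787686577131 < 1719070799748422591028658176? NO
The largest n with C(n, 9) < 1719070799748422591028658176 is n = 4408 (where E[X] = 35778394690547169926197075/35813974994758803979763712 ≈ 0.9990065). Hence R_6(9) > 4408, i.e. R_6(9) ≥ 4409.

Largest n = 4408; hence R_6(9) > 4408.


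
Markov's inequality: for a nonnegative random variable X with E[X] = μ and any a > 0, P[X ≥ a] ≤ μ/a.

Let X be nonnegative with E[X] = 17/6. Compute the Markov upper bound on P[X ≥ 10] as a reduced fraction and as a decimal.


μ = E[X] = 17/6, a = 10.
Markov: P[X ≥ 10] ≤ μ/a = (17/6)/10 = 17/60.
Numerically: ≈ 0.2833.
(Since a = 10 > μ = 2.8333, the bound 17/60 is < 1 and informative.)

P[X ≥ 10] ≤ 17/60 ≈ 0.2833.


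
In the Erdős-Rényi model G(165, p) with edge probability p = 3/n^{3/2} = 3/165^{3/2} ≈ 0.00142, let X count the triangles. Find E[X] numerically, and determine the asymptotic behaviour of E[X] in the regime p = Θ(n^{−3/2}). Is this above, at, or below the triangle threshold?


Number of potential triangles: C(165, 3) = 735130.
Each occurs with probability p³ ≈ (0.00142)³ ≈ 2.83587e-09.
By linearity: E[X] = C(165, 3)·p³ ≈ 735130 · 2.83587e-09 ≈ 0.002.
Since α = 3/2 > 1, p = c/n^{3/2} = o(1/n) is below the triangle threshold p ~ 1/n. Asymptotically E[X] ~ (c³/6)·n^{3(1−α)} = (3³/6)·n^{-1.5} → 0, so by Markov's inequality G has no triangles w.h.p.

E[X] ≈ 0.002; in regime p = Θ(1/n^{3/2}) E[X] tends to 0 (below the triangle threshold p ~ 1/n).


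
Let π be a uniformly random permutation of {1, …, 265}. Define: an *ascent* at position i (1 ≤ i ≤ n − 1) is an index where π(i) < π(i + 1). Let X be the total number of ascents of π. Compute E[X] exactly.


Write X = Σ X_I over i = 1, …, 264, with X_I the indicator of one ascent.
There are 264 indicators.
For each fixed i, the pair (π(i), π(i+1)) is a uniformly random ordered pair of distinct values from {1, …, 265}; by symmetry P[π(i) < π(i+1)] = 1/2.
By linearity: E[X] = 264 · (1/2) = (265 − 1) · (1/2) = 132 ≈ 132.00000.

E[X] = 132 = 132.00000.


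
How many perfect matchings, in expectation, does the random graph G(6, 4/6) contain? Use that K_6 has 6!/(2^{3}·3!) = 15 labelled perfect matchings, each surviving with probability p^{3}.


K_6 has 6!/(2^{3}·3!) = 15 labelled perfect matchings.
For each such perfect matching H, let X_H = 1 if all 3 edges of H are present in G. Then P[X_H = 1] = p^{3} = (2/3)^{3} = 8/27.
Summing the indicators: E[X] = Σ_H E[X_H] = 15 · p^{3} = 15 · 8/27 = 40/9.
Numerically: E[X] ≈ 4.44444.

E[X] = 15 · (2/3)^{3} = 40/9 ≈ 4.44444.


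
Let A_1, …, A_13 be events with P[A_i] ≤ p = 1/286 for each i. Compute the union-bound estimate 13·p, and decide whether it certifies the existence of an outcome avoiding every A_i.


Union bound: P[∪_{i=1}^{13} A_i] ≤ Σ_i P[A_i] ≤ 13·p = 13·(1/286) = 1/22.
Numerically: 1/22 ≈ 0.045455.
Is 1/22 < 1? YES.
Since P[∪ A_i] ≤ 1/22 < 1, the complement has P[∩ A_i^c] ≥ 1 − 1/22 = 21/22 > 0, so some outcome avoids every A_i.

13·p = 1/22 ≈ 0.045455; existence CERTIFIED by the union bound.


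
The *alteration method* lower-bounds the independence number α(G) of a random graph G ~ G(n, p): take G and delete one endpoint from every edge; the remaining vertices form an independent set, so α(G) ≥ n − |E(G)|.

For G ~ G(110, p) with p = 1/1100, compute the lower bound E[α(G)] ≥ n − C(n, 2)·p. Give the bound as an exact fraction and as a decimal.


E[|E(G)|] = C(110, 2)·p = 5995 · (1/1100) = 109/20.
E[α(G)] ≥ n − E[|E(G)|] = 110 − 109/20 = 2091/20.
Numerically: ≈ 104.5500.
(This is only a lower bound; the true E[α(G)] may be larger.)

E[α(G)] ≥ 2091/20 ≈ 104.5500.


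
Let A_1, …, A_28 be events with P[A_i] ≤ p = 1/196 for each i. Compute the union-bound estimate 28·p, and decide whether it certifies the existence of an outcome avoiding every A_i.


Union bound: P[∪_{i=1}^{28} A_i] ≤ Σ_i P[A_i] ≤ 28·p = 28·(1/196) = 1/7.
Numerically: 1/7 ≈ 0.142857.
Is 1/7 < 1? YES.
Since P[∪ A_i] ≤ 1/7 < 1, the complement has P[∩ A_i^c] ≥ 1 − 1/7 = 6/7 > 0, so some outcome avoids every A_i.

28·p = 1/7 ≈ 0.142857; existence CERTIFIED by the union bound.


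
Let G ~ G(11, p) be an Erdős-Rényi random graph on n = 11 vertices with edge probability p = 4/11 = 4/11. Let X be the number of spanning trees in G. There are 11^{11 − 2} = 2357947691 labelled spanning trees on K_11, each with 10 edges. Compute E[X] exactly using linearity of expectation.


K_11 has 11^{11 − 2} = 2357947691 labelled spanning trees.
For each such spanning tree H, let X_H = 1 if all 10 edges of H are present in G. Then P[X_H = 1] = p^{10} = (4/11)^{10} = 1048576/25937424601.
Summing the indicators: E[X] = Σ_H E[X_H] = 2357947691 · p^{10} = 2357947691 · 1048576/25937424601 = 1048576/11.
Numerically: E[X] ≈ 9.533e+04.

E[X] = 2357947691 · (4/11)^{10} = 1048576/11 ≈ 9.533e+04.


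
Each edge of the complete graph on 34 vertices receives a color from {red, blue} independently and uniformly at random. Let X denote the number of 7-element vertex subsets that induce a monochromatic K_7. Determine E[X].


Let X = Σ_S X_S over the C(34, 7) = 5379616 subsets S of size 7, where X_S = 1 if the K_7 on S is monochromatic.
For a fixed S, the K_7 on S has C(7, 2) = 21 edges. P[all 21 edges red] = (1/2)^21, and likewise for blue, so P[monochromatic] = 2·(1/2)^21 = 2^{1 − 21} = 1/1048576.
By linearity of expectation: E[X] = C(34, 7) · 2^{1 − 21} = 5379616 · 1/1048576 = 168113/32768.
Numerically: E[X] ≈ 5.1304.

E[X] = C(34,7)·2^(1−C(7,2)) = 168113/32768 ≈ 5.1304.


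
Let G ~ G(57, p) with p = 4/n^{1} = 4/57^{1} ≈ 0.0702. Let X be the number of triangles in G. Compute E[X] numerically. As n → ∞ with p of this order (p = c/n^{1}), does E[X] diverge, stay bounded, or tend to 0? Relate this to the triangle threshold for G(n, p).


Number of potential triangles: C(57, 3) = 29260.
Each occurs with probability p³ ≈ (0.0702)³ ≈ 3.45585e-04.
By linearity: E[X] = C(57, 3)·p³ ≈ 29260 · 3.45585e-04 ≈ 10.112.
Here α = 1, so p = 4/n is exactly at the triangle threshold p ~ 1/n. Asymptotically E[X] → c³/6 = 4³/6 = 32/3 ≈ 10.667, a bounded constant. In this regime the triangle count is asymptotically Poisson(c³/6).

E[X] ≈ 10.112; in regime p = Θ(1/n^{1}) E[X] stays bounded (at the triangle threshold p ~ 1/n).


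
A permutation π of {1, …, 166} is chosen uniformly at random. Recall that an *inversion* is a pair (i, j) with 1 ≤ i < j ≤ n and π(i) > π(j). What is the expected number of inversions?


Write X = Σ X_I over the C(166, 2) = 13695 pairs i < j, with X_I the indicator of one inversion.
There are 13695 indicators.
For each fixed pair i < j, the values π(i) and π(j) are two distinct elements of {1, …, 166} in uniformly random order; by symmetry P[π(i) > π(j)] = 1/2.
By linearity: E[X] = 13695 · (1/2) = C(166, 2) · (1/2) = 13695/2 = 13695/2 ≈ 6847.500000.

E[X] = 13695/2 = 6847.500000.


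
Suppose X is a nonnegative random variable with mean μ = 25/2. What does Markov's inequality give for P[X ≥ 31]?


μ = E[X] = 25/2, a = 31.
Markov: P[X ≥ 31] ≤ μ/a = (25/2)/31 = 25/62.
Numerically: ≈ 0.403.
(Since a = 31 > μ = 12.500, the bound 25/62 is < 1 and informative.)

P[X ≥ 31] ≤ 25/62 ≈ 0.403.


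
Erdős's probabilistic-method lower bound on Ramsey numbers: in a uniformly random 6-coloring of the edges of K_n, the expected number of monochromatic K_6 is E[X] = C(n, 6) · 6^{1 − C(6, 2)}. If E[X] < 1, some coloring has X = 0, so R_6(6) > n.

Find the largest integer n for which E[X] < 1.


We need C(n, 6) · 6^{1 − 15} < 1, i.e. C(n, 6) < 6^{15 − 1} = 78364164096.
Check values of n near the boundary:
  n = 196: C(196, 6) = 72887293024; 72887293024 < 78364164096? YES
  n = 197: C(197, 6) = 75176946208; 75176946208 < 78364164096? YES
  n = 198: C(198, 6) = 77526225777; 77526225777 < 78364164096? YES
  n = 199: C(199, 6) = 79936367511; 79936367511 < 78364164096? NO
  n = 200: C(200, 6) = 82408626300; 82408626300 < 78364164096? NO
  n = 201: C(201, 6) = 84944276340; 84944276340 < 78364164096? NO
The largest n with C(n, 6) < 78364164096 is n = 198 (where E[X] = 25842075259/26121388032 ≈ 0.9893071). Hence R_6(6) > 198, i.e. R_6(6) ≥ 199.

Largest n = 198; hence R_6(6) > 198.


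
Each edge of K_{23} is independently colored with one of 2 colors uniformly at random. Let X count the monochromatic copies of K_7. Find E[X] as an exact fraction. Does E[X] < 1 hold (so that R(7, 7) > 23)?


E[X] = C(23, 7) · 2^{1 − 21} = 245157 · 2^{−20} = 245157/1048576.
As a reduced fraction: E[X] = 245157/1048576 ≈ 0.233800.
Is E[X] < 1? YES.
Since E[X] < 1, there exists a 2-coloring of K_{23} with no monochromatic K_7; hence R(7, 7) > 23.

E[X] = 245157/1048576 ≈ 0.233800; E[X] < 1, so R(7, 7) > 23.
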